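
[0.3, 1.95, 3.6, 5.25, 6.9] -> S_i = 0.30 + 1.65*i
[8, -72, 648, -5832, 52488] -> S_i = 8*-9^i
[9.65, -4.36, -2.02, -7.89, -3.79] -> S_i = Random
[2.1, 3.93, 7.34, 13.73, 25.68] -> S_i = 2.10*1.87^i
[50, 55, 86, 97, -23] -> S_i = Random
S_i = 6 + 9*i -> [6, 15, 24, 33, 42]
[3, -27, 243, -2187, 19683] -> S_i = 3*-9^i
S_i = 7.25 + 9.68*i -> [7.25, 16.93, 26.61, 36.29, 45.97]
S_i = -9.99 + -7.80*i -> [-9.99, -17.79, -25.59, -33.39, -41.19]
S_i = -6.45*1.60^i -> [-6.45, -10.32, -16.51, -26.42, -42.27]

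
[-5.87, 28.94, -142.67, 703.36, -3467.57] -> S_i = -5.87*(-4.93)^i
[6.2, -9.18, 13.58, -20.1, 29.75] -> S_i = 6.20*(-1.48)^i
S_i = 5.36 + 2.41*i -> [5.36, 7.77, 10.18, 12.59, 15.0]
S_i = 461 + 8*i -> [461, 469, 477, 485, 493]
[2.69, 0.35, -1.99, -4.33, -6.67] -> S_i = 2.69 + -2.34*i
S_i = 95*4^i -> [95, 380, 1520, 6080, 24320]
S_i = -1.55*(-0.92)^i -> [-1.55, 1.43, -1.31, 1.21, -1.11]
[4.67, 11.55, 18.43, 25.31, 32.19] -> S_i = 4.67 + 6.88*i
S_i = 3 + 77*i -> [3, 80, 157, 234, 311]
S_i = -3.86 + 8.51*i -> [-3.86, 4.65, 13.16, 21.67, 30.18]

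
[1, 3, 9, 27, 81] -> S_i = 1*3^i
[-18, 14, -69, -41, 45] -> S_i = Random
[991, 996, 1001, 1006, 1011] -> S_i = 991 + 5*i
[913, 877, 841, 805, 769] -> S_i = 913 + -36*i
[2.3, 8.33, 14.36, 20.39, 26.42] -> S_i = 2.30 + 6.03*i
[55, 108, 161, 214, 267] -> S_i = 55 + 53*i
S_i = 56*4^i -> [56, 224, 896, 3584, 14336]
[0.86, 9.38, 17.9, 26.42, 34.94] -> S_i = 0.86 + 8.52*i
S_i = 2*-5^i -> [2, -10, 50, -250, 1250]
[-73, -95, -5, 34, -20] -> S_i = Random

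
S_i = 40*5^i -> [40, 200, 1000, 5000, 25000]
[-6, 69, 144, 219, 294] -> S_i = -6 + 75*i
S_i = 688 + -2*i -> [688, 686, 684, 682, 680]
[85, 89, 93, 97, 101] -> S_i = 85 + 4*i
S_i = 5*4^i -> [5, 20, 80, 320, 1280]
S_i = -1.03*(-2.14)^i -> [-1.03, 2.2, -4.72, 10.09, -21.6]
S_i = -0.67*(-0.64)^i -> [-0.67, 0.43, -0.27, 0.18, -0.11]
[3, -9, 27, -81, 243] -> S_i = 3*-3^i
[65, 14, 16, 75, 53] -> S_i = Random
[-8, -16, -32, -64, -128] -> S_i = -8*2^i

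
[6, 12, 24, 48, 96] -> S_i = 6*2^i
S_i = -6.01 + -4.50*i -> [-6.01, -10.51, -15.01, -19.51, -24.01]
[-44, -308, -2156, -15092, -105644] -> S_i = -44*7^i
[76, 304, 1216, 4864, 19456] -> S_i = 76*4^i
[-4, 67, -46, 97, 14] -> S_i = Random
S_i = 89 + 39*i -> [89, 128, 167, 206, 245]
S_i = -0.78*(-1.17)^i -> [-0.78, 0.91, -1.07, 1.25, -1.46]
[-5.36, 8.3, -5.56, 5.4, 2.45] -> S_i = Random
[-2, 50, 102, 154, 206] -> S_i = -2 + 52*i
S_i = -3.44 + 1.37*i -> [-3.44, -2.07, -0.7, 0.67, 2.04]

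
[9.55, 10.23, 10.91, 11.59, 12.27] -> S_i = 9.55 + 0.68*i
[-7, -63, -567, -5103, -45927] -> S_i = -7*9^i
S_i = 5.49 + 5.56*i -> [5.49, 11.05, 16.61, 22.17, 27.73]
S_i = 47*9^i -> [47, 423, 3807, 34263, 308367]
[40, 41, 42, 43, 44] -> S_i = 40 + 1*i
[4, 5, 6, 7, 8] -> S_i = 4 + 1*i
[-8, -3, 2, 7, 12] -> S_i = -8 + 5*i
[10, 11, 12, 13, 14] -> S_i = 10 + 1*i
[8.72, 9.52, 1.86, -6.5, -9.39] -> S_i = Random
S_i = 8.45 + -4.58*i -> [8.45, 3.87, -0.71, -5.29, -9.87]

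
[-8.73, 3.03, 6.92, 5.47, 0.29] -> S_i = Random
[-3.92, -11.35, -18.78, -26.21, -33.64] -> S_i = -3.92 + -7.43*i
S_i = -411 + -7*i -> [-411, -418, -425, -432, -439]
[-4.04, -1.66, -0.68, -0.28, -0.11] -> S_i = -4.04*0.41^i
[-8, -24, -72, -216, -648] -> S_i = -8*3^i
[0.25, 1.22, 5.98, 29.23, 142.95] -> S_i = 0.25*4.89^i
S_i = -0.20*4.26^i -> [-0.2, -0.85, -3.63, -15.46, -65.87]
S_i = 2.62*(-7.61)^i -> [2.62, -19.94, 151.73, -1154.66, 8786.99]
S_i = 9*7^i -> [9, 63, 441, 3087, 21609]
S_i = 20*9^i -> [20, 180, 1620, 14580, 131220]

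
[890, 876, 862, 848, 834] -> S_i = 890 + -14*i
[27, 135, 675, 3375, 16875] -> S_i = 27*5^i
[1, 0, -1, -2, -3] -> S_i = 1 + -1*i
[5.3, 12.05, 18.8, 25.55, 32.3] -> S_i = 5.30 + 6.75*i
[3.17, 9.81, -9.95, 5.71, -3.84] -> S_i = Random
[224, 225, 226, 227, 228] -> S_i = 224 + 1*i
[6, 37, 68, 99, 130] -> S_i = 6 + 31*i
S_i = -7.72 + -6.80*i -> [-7.72, -14.52, -21.32, -28.12, -34.92]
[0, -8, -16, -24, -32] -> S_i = 0 + -8*i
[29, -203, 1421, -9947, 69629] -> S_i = 29*-7^i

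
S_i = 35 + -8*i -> [35, 27, 19, 11, 3]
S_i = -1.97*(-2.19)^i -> [-1.97, 4.31, -9.45, 20.69, -45.32]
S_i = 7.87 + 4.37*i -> [7.87, 12.24, 16.61, 20.98, 25.35]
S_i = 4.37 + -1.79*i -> [4.37, 2.58, 0.79, -1.0, -2.79]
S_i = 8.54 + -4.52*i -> [8.54, 4.02, -0.5, -5.02, -9.54]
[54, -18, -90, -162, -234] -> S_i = 54 + -72*i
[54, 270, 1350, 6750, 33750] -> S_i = 54*5^i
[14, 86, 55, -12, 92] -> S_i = Random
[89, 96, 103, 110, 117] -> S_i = 89 + 7*i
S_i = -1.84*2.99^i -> [-1.84, -5.5, -16.45, -49.18, -147.06]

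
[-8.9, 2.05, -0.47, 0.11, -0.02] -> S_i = -8.90*(-0.23)^i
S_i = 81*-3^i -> [81, -243, 729, -2187, 6561]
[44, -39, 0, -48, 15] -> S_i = Random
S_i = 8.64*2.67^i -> [8.64, 23.07, 61.59, 164.46, 439.1]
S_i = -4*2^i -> [-4, -8, -16, -32, -64]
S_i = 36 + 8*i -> [36, 44, 52, 60, 68]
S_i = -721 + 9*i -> [-721, -712, -703, -694, -685]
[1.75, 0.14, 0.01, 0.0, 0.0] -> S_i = 1.75*0.08^i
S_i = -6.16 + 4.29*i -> [-6.16, -1.87, 2.42, 6.71, 11.0]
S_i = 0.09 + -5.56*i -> [0.09, -5.47, -11.03, -16.59, -22.15]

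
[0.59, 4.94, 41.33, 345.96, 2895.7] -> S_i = 0.59*8.37^i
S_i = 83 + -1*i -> [83, 82, 81, 80, 79]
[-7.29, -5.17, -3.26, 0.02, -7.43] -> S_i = Random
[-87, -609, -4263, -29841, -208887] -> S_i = -87*7^i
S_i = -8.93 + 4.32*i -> [-8.93, -4.61, -0.29, 4.03, 8.35]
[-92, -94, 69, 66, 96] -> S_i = Random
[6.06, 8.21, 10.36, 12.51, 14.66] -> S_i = 6.06 + 2.15*i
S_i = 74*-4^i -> [74, -296, 1184, -4736, 18944]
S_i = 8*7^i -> [8, 56, 392, 2744, 19208]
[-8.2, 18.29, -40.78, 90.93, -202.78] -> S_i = -8.20*(-2.23)^i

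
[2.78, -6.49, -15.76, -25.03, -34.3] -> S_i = 2.78 + -9.27*i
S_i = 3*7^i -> [3, 21, 147, 1029, 7203]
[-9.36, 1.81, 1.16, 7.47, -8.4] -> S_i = Random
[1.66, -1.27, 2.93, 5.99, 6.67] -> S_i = Random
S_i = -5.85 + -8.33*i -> [-5.85, -14.18, -22.51, -30.84, -39.17]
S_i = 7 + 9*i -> [7, 16, 25, 34, 43]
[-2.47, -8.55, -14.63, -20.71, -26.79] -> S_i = -2.47 + -6.08*i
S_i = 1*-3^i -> [1, -3, 9, -27, 81]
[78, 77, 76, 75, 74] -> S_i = 78 + -1*i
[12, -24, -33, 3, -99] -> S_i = Random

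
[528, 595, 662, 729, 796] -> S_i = 528 + 67*i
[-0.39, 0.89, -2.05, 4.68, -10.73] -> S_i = -0.39*(-2.29)^i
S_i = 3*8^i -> [3, 24, 192, 1536, 12288]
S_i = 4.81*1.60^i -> [4.81, 7.7, 12.31, 19.7, 31.52]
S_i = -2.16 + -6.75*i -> [-2.16, -8.91, -15.66, -22.41, -29.16]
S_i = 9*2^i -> [9, 18, 36, 72, 144]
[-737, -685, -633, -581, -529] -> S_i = -737 + 52*i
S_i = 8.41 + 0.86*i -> [8.41, 9.27, 10.13, 10.99, 11.85]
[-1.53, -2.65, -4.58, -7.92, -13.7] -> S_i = -1.53*1.73^i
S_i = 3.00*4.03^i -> [3.0, 12.09, 48.72, 196.35, 791.3]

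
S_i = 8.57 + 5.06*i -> [8.57, 13.63, 18.69, 23.75, 28.81]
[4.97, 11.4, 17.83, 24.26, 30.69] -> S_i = 4.97 + 6.43*i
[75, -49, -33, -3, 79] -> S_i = Random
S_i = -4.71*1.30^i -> [-4.71, -6.12, -7.96, -10.35, -13.45]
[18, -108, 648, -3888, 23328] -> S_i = 18*-6^i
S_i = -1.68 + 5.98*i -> [-1.68, 4.3, 10.28, 16.26, 22.24]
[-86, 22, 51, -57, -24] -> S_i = Random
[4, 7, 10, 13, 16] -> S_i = 4 + 3*i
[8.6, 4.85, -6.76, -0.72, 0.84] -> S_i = Random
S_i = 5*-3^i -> [5, -15, 45, -135, 405]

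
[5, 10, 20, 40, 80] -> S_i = 5*2^i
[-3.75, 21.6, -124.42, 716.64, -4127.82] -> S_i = -3.75*(-5.76)^i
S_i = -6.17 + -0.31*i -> [-6.17, -6.48, -6.79, -7.1, -7.41]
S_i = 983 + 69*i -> [983, 1052, 1121, 1190, 1259]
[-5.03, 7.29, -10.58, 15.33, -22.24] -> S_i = -5.03*(-1.45)^i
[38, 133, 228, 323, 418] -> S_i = 38 + 95*i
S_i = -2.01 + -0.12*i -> [-2.01, -2.13, -2.25, -2.37, -2.49]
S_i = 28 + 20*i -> [28, 48, 68, 88, 108]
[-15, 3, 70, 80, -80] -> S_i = Random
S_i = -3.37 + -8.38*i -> [-3.37, -11.75, -20.13, -28.51, -36.89]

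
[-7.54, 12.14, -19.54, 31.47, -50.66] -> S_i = -7.54*(-1.61)^i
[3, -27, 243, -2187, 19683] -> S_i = 3*-9^i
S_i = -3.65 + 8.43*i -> [-3.65, 4.78, 13.21, 21.64, 30.07]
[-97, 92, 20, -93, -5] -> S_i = Random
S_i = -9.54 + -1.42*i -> [-9.54, -10.96, -12.38, -13.8, -15.22]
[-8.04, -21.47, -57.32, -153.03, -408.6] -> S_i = -8.04*2.67^i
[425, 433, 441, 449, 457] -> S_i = 425 + 8*i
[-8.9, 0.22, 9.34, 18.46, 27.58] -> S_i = -8.90 + 9.12*i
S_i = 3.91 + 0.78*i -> [3.91, 4.69, 5.47, 6.25, 7.03]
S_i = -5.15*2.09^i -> [-5.15, -10.76, -22.5, -47.02, -98.26]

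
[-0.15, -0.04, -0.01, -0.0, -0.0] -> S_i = -0.15*0.26^i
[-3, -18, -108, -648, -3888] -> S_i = -3*6^i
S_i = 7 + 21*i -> [7, 28, 49, 70, 91]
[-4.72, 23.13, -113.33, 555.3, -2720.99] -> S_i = -4.72*(-4.90)^i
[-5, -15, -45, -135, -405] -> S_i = -5*3^i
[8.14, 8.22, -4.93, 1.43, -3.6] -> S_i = Random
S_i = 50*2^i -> [50, 100, 200, 400, 800]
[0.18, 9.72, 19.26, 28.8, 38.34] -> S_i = 0.18 + 9.54*i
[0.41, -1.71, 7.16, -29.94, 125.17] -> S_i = 0.41*(-4.18)^i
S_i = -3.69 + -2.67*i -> [-3.69, -6.36, -9.03, -11.7, -14.37]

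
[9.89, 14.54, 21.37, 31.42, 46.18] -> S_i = 9.89*1.47^i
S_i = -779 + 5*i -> [-779, -774, -769, -764, -759]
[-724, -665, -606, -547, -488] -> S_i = -724 + 59*i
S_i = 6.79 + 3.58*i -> [6.79, 10.37, 13.95, 17.53, 21.11]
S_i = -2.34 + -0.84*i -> [-2.34, -3.18, -4.02, -4.86, -5.7]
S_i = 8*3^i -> [8, 24, 72, 216, 648]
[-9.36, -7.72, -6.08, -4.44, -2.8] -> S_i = -9.36 + 1.64*i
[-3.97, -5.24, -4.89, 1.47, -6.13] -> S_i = Random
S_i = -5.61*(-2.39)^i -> [-5.61, 13.41, -32.04, 76.59, -183.04]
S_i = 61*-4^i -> [61, -244, 976, -3904, 15616]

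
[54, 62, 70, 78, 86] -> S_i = 54 + 8*i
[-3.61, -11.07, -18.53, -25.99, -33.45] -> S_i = -3.61 + -7.46*i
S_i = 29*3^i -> [29, 87, 261, 783, 2349]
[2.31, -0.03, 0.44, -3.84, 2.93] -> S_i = Random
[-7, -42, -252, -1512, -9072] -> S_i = -7*6^i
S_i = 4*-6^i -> [4, -24, 144, -864, 5184]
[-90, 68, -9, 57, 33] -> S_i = Random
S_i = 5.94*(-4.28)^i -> [5.94, -25.42, 108.81, -465.71, 1993.25]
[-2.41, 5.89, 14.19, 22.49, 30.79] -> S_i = -2.41 + 8.30*i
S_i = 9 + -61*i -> [9, -52, -113, -174, -235]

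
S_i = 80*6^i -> [80, 480, 2880, 17280, 103680]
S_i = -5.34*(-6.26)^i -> [-5.34, 33.43, -209.26, 1309.98, -8200.47]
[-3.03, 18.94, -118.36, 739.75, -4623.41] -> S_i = -3.03*(-6.25)^i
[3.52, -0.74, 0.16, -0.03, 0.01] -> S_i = 3.52*(-0.21)^i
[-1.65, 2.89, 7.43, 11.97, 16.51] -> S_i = -1.65 + 4.54*i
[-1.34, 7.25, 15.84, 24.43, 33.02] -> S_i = -1.34 + 8.59*i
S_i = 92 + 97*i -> [92, 189, 286, 383, 480]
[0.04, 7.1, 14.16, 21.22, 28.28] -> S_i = 0.04 + 7.06*i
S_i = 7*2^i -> [7, 14, 28, 56, 112]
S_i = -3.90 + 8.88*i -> [-3.9, 4.98, 13.86, 22.74, 31.62]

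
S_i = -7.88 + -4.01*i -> [-7.88, -11.89, -15.9, -19.91, -23.92]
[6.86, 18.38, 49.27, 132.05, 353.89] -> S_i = 6.86*2.68^i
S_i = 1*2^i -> [1, 2, 4, 8, 16]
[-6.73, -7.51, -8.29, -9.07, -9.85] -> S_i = -6.73 + -0.78*i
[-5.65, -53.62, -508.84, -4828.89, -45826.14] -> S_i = -5.65*9.49^i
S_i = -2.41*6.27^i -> [-2.41, -15.11, -94.74, -594.05, -3724.66]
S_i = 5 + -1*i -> [5, 4, 3, 2, 1]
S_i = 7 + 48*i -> [7, 55, 103, 151, 199]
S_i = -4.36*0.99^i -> [-4.36, -4.32, -4.27, -4.23, -4.19]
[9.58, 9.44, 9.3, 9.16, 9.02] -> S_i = 9.58 + -0.14*i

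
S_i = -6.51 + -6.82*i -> [-6.51, -13.33, -20.15, -26.97, -33.79]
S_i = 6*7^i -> [6, 42, 294, 2058, 14406]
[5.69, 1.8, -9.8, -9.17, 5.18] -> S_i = Random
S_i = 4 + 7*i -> [4, 11, 18, 25, 32]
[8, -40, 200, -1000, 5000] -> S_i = 8*-5^i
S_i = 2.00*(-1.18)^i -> [2.0, -2.36, 2.78, -3.29, 3.88]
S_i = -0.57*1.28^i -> [-0.57, -0.73, -0.93, -1.2, -1.53]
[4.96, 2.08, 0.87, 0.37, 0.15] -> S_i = 4.96*0.42^i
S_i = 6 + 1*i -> [6, 7, 8, 9, 10]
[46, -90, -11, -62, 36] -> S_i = Random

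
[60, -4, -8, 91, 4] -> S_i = Random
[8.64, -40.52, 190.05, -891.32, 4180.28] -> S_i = 8.64*(-4.69)^i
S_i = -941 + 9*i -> [-941, -932, -923, -914, -905]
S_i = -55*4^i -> [-55, -220, -880, -3520, -14080]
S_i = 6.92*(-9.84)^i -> [6.92, -68.09, 670.03, -6593.13, 64876.36]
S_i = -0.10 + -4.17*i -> [-0.1, -4.27, -8.44, -12.61, -16.78]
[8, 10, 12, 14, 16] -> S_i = 8 + 2*i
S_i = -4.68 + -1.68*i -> [-4.68, -6.36, -8.04, -9.72, -11.4]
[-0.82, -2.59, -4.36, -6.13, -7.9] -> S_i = -0.82 + -1.77*i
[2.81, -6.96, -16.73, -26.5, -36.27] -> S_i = 2.81 + -9.77*i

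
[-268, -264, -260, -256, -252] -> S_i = -268 + 4*i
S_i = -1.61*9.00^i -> [-1.61, -14.49, -130.41, -1173.69, -10563.21]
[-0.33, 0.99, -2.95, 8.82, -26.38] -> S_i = -0.33*(-2.99)^i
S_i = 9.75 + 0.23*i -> [9.75, 9.98, 10.21, 10.44, 10.67]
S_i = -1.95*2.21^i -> [-1.95, -4.31, -9.52, -21.05, -46.52]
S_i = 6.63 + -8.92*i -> [6.63, -2.29, -11.21, -20.13, -29.05]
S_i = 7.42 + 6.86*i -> [7.42, 14.28, 21.14, 28.0, 34.86]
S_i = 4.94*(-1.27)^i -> [4.94, -6.27, 7.97, -10.12, 12.85]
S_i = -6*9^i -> [-6, -54, -486, -4374, -39366]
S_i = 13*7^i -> [13, 91, 637, 4459, 31213]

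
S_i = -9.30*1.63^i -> [-9.3, -15.16, -24.71, -40.28, -65.65]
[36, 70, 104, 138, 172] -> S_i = 36 + 34*i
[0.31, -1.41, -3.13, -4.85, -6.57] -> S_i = 0.31 + -1.72*i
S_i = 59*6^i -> [59, 354, 2124, 12744, 76464]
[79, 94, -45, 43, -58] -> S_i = Random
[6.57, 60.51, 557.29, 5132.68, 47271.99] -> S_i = 6.57*9.21^i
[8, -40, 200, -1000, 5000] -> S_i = 8*-5^i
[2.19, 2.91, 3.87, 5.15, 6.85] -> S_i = 2.19*1.33^i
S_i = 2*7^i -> [2, 14, 98, 686, 4802]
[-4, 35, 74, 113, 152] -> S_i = -4 + 39*i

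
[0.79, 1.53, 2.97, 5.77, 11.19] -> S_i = 0.79*1.94^i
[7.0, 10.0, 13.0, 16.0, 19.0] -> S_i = 7.00 + 3.00*i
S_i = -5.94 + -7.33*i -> [-5.94, -13.27, -20.6, -27.93, -35.26]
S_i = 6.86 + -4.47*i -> [6.86, 2.39, -2.08, -6.55, -11.02]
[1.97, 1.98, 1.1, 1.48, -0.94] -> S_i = Random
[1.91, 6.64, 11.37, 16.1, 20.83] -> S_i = 1.91 + 4.73*i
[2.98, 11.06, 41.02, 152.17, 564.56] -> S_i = 2.98*3.71^i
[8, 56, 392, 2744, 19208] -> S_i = 8*7^i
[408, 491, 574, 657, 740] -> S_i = 408 + 83*i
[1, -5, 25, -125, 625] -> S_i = 1*-5^i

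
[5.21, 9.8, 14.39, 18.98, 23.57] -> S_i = 5.21 + 4.59*i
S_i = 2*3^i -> [2, 6, 18, 54, 162]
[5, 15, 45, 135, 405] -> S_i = 5*3^i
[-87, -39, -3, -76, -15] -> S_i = Random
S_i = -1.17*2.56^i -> [-1.17, -3.0, -7.67, -19.63, -50.25]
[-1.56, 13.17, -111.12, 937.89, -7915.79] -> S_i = -1.56*(-8.44)^i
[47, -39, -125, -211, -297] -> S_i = 47 + -86*i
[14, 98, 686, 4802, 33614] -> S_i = 14*7^i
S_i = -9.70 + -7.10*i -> [-9.7, -16.8, -23.9, -31.0, -38.1]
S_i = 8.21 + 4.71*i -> [8.21, 12.92, 17.63, 22.34, 27.05]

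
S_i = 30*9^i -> [30, 270, 2430, 21870, 196830]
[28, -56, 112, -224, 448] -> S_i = 28*-2^i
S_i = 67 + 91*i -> [67, 158, 249, 340, 431]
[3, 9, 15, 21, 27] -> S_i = 3 + 6*i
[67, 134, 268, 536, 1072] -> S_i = 67*2^i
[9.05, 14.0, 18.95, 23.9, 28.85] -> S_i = 9.05 + 4.95*i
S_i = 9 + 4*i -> [9, 13, 17, 21, 25]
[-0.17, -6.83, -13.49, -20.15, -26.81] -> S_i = -0.17 + -6.66*i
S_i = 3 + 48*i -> [3, 51, 99, 147, 195]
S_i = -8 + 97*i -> [-8, 89, 186, 283, 380]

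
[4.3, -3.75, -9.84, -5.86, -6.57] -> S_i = Random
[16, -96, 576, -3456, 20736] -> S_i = 16*-6^i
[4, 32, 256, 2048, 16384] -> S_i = 4*8^i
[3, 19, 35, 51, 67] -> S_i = 3 + 16*i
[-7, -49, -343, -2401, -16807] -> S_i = -7*7^i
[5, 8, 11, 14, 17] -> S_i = 5 + 3*i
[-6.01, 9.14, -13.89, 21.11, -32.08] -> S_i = -6.01*(-1.52)^i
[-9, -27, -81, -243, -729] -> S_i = -9*3^i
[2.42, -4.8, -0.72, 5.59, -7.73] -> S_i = Random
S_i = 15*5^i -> [15, 75, 375, 1875, 9375]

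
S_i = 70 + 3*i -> [70, 73, 76, 79, 82]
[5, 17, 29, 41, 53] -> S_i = 5 + 12*i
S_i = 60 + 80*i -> [60, 140, 220, 300, 380]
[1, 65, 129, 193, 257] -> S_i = 1 + 64*i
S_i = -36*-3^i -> [-36, 108, -324, 972, -2916]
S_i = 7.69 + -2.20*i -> [7.69, 5.49, 3.29, 1.09, -1.11]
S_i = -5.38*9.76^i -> [-5.38, -52.51, -512.49, -5001.86, -48818.18]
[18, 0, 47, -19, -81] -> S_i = Random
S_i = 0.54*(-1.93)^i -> [0.54, -1.04, 2.01, -3.88, 7.49]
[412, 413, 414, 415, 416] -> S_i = 412 + 1*i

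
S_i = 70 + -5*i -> [70, 65, 60, 55, 50]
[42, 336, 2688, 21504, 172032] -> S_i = 42*8^i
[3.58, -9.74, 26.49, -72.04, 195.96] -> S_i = 3.58*(-2.72)^i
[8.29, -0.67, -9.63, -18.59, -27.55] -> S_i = 8.29 + -8.96*i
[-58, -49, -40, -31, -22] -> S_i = -58 + 9*i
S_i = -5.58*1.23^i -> [-5.58, -6.86, -8.44, -10.38, -12.77]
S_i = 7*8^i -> [7, 56, 448, 3584, 28672]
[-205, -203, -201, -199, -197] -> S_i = -205 + 2*i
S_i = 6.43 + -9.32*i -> [6.43, -2.89, -12.21, -21.53, -30.85]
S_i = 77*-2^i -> [77, -154, 308, -616, 1232]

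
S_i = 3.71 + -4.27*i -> [3.71, -0.56, -4.83, -9.1, -13.37]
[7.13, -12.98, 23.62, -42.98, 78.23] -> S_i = 7.13*(-1.82)^i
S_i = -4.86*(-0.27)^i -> [-4.86, 1.31, -0.35, 0.1, -0.03]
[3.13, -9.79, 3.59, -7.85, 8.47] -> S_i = Random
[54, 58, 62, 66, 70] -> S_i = 54 + 4*i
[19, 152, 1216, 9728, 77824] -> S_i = 19*8^i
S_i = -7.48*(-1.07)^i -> [-7.48, 8.0, -8.56, 9.16, -9.8]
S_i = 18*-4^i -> [18, -72, 288, -1152, 4608]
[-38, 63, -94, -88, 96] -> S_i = Random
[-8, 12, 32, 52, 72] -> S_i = -8 + 20*i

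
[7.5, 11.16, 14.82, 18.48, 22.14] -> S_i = 7.50 + 3.66*i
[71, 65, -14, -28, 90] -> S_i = Random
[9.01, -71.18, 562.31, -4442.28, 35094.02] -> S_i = 9.01*(-7.90)^i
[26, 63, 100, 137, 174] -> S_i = 26 + 37*i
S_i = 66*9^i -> [66, 594, 5346, 48114, 433026]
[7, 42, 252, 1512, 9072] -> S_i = 7*6^i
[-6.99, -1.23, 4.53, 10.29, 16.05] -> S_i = -6.99 + 5.76*i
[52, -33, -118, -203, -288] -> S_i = 52 + -85*i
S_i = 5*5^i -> [5, 25, 125, 625, 3125]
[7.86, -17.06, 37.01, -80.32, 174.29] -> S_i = 7.86*(-2.17)^i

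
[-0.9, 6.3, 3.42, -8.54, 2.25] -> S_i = Random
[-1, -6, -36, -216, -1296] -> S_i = -1*6^i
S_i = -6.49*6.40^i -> [-6.49, -41.54, -265.83, -1701.31, -10888.41]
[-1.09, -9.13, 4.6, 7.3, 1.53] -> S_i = Random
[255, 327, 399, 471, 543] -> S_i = 255 + 72*i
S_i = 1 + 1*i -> [1, 2, 3, 4, 5]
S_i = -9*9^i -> [-9, -81, -729, -6561, -59049]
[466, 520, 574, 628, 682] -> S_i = 466 + 54*i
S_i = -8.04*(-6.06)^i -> [-8.04, 48.72, -295.26, 1789.26, -10842.93]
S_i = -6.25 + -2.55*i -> [-6.25, -8.8, -11.35, -13.9, -16.45]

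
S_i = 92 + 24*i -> [92, 116, 140, 164, 188]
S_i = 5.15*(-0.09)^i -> [5.15, -0.46, 0.04, -0.0, 0.0]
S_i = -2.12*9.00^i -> [-2.12, -19.08, -171.72, -1545.48, -13909.32]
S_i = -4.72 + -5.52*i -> [-4.72, -10.24, -15.76, -21.28, -26.8]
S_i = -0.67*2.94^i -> [-0.67, -1.97, -5.79, -17.03, -50.06]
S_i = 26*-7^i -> [26, -182, 1274, -8918, 62426]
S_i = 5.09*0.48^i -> [5.09, 2.44, 1.17, 0.56, 0.27]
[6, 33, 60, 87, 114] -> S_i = 6 + 27*i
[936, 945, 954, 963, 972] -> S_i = 936 + 9*i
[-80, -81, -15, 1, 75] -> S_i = Random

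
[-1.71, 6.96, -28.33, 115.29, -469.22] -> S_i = -1.71*(-4.07)^i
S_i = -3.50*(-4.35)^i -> [-3.5, 15.22, -66.23, 288.1, -1253.21]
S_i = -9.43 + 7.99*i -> [-9.43, -1.44, 6.55, 14.54, 22.53]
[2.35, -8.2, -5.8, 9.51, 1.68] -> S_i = Random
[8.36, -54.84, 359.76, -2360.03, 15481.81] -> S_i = 8.36*(-6.56)^i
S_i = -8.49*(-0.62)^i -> [-8.49, 5.26, -3.26, 2.02, -1.25]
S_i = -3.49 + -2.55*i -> [-3.49, -6.04, -8.59, -11.14, -13.69]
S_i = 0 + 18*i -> [0, 18, 36, 54, 72]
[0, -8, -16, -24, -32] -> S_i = 0 + -8*i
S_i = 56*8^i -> [56, 448, 3584, 28672, 229376]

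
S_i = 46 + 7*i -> [46, 53, 60, 67, 74]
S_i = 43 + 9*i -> [43, 52, 61, 70, 79]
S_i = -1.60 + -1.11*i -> [-1.6, -2.71, -3.82, -4.93, -6.04]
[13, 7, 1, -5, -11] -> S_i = 13 + -6*i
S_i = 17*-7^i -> [17, -119, 833, -5831, 40817]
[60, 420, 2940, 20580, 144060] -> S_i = 60*7^i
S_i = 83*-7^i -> [83, -581, 4067, -28469, 199283]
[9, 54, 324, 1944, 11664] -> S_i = 9*6^i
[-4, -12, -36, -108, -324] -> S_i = -4*3^i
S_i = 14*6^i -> [14, 84, 504, 3024, 18144]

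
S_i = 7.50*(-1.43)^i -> [7.5, -10.72, 15.34, -21.93, 31.36]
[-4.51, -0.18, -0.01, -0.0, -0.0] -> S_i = -4.51*0.04^i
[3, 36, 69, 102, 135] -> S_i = 3 + 33*i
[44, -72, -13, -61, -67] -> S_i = Random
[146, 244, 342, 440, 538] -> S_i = 146 + 98*i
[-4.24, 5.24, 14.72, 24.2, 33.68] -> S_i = -4.24 + 9.48*i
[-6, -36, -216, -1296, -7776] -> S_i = -6*6^i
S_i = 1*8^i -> [1, 8, 64, 512, 4096]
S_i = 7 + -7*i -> [7, 0, -7, -14, -21]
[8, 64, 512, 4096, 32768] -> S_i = 8*8^i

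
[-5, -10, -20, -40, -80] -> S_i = -5*2^i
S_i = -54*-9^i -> [-54, 486, -4374, 39366, -354294]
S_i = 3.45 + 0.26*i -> [3.45, 3.71, 3.97, 4.23, 4.49]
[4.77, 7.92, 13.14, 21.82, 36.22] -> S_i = 4.77*1.66^i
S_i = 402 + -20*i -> [402, 382, 362, 342, 322]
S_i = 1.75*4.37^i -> [1.75, 7.65, 33.42, 146.04, 638.21]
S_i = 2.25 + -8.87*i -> [2.25, -6.62, -15.49, -24.36, -33.23]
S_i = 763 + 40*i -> [763, 803, 843, 883, 923]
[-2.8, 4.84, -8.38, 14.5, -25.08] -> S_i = -2.80*(-1.73)^i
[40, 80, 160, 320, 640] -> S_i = 40*2^i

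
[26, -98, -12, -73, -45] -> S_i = Random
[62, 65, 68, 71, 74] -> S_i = 62 + 3*i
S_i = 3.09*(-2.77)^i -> [3.09, -8.56, 23.71, -65.67, 181.92]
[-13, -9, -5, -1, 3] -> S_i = -13 + 4*i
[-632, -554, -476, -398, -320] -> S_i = -632 + 78*i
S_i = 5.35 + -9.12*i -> [5.35, -3.77, -12.89, -22.01, -31.13]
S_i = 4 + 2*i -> [4, 6, 8, 10, 12]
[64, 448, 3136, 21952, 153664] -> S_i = 64*7^i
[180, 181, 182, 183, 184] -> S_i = 180 + 1*i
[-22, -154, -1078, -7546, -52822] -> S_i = -22*7^i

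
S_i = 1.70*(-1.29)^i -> [1.7, -2.19, 2.83, -3.65, 4.71]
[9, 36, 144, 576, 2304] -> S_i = 9*4^i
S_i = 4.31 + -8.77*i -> [4.31, -4.46, -13.23, -22.0, -30.77]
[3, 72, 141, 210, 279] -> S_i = 3 + 69*i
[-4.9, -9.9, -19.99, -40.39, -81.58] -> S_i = -4.90*2.02^i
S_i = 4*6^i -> [4, 24, 144, 864, 5184]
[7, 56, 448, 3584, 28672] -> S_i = 7*8^i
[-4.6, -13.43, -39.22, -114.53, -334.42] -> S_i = -4.60*2.92^i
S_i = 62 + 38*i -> [62, 100, 138, 176, 214]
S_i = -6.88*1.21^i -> [-6.88, -8.32, -10.07, -12.19, -14.75]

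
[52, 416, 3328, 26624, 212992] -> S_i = 52*8^i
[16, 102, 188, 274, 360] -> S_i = 16 + 86*i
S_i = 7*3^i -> [7, 21, 63, 189, 567]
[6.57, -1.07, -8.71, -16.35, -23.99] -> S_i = 6.57 + -7.64*i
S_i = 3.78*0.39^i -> [3.78, 1.47, 0.57, 0.22, 0.09]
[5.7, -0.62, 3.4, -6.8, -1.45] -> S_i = Random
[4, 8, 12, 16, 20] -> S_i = 4 + 4*i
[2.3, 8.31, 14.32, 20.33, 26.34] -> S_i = 2.30 + 6.01*i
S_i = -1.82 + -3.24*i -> [-1.82, -5.06, -8.3, -11.54, -14.78]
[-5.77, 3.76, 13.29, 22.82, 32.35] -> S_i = -5.77 + 9.53*i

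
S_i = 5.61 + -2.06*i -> [5.61, 3.55, 1.49, -0.57, -2.63]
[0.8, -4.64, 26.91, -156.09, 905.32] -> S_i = 0.80*(-5.80)^i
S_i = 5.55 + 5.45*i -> [5.55, 11.0, 16.45, 21.9, 27.35]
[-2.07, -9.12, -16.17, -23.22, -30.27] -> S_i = -2.07 + -7.05*i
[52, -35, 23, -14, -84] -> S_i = Random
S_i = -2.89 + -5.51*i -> [-2.89, -8.4, -13.91, -19.42, -24.93]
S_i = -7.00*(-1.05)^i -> [-7.0, 7.35, -7.72, 8.1, -8.51]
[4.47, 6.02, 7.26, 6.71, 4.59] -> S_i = Random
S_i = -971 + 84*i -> [-971, -887, -803, -719, -635]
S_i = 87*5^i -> [87, 435, 2175, 10875, 54375]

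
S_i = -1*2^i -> [-1, -2, -4, -8, -16]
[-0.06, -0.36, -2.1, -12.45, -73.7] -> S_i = -0.06*5.92^i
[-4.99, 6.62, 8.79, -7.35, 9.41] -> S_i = Random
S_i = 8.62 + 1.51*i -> [8.62, 10.13, 11.64, 13.15, 14.66]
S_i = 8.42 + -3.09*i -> [8.42, 5.33, 2.24, -0.85, -3.94]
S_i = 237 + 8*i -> [237, 245, 253, 261, 269]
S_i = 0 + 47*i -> [0, 47, 94, 141, 188]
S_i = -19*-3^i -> [-19, 57, -171, 513, -1539]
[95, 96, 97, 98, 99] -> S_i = 95 + 1*i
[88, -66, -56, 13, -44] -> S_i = Random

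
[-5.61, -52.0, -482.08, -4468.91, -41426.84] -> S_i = -5.61*9.27^i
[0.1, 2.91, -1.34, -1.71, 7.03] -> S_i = Random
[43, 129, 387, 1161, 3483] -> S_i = 43*3^i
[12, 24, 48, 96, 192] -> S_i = 12*2^i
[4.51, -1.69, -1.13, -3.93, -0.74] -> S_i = Random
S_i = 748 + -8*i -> [748, 740, 732, 724, 716]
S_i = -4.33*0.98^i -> [-4.33, -4.24, -4.16, -4.08, -3.99]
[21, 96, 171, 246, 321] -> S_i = 21 + 75*i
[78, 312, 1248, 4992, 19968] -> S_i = 78*4^i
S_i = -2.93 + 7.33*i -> [-2.93, 4.4, 11.73, 19.06, 26.39]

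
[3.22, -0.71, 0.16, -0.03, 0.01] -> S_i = 3.22*(-0.22)^i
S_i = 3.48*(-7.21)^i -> [3.48, -25.09, 180.9, -1304.32, 9404.17]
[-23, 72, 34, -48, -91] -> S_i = Random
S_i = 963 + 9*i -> [963, 972, 981, 990, 999]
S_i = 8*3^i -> [8, 24, 72, 216, 648]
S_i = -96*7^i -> [-96, -672, -4704, -32928, -230496]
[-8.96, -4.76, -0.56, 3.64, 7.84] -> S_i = -8.96 + 4.20*i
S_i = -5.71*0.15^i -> [-5.71, -0.86, -0.13, -0.02, -0.0]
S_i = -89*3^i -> [-89, -267, -801, -2403, -7209]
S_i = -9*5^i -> [-9, -45, -225, -1125, -5625]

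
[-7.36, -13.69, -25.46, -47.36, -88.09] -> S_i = -7.36*1.86^i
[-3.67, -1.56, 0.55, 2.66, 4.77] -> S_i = -3.67 + 2.11*i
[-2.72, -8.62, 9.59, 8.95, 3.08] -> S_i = Random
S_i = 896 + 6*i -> [896, 902, 908, 914, 920]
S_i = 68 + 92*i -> [68, 160, 252, 344, 436]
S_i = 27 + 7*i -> [27, 34, 41, 48, 55]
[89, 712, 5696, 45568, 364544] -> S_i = 89*8^i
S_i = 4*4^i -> [4, 16, 64, 256, 1024]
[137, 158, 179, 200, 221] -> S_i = 137 + 21*i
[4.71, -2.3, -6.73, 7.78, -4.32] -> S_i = Random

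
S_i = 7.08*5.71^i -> [7.08, 40.43, 230.84, 1318.08, 7526.23]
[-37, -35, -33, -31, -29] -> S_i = -37 + 2*i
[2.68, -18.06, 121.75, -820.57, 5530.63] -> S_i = 2.68*(-6.74)^i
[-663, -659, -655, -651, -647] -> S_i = -663 + 4*i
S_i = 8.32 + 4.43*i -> [8.32, 12.75, 17.18, 21.61, 26.04]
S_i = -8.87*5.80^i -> [-8.87, -51.45, -298.39, -1730.64, -10037.73]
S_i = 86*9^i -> [86, 774, 6966, 62694, 564246]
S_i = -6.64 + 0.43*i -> [-6.64, -6.21, -5.78, -5.35, -4.92]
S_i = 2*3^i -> [2, 6, 18, 54, 162]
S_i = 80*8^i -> [80, 640, 5120, 40960, 327680]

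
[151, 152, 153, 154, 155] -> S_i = 151 + 1*i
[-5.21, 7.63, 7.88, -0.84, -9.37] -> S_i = Random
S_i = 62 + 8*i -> [62, 70, 78, 86, 94]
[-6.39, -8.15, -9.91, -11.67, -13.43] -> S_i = -6.39 + -1.76*i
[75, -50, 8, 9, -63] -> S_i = Random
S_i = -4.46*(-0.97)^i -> [-4.46, 4.33, -4.2, 4.07, -3.95]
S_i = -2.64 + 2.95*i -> [-2.64, 0.31, 3.26, 6.21, 9.16]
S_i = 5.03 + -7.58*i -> [5.03, -2.55, -10.13, -17.71, -25.29]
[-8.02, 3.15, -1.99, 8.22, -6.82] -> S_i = Random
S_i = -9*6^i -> [-9, -54, -324, -1944, -11664]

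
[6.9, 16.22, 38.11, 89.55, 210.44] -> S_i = 6.90*2.35^i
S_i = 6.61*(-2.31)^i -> [6.61, -15.27, 35.27, -81.48, 188.21]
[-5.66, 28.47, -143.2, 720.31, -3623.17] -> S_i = -5.66*(-5.03)^i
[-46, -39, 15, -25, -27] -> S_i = Random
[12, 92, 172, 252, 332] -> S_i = 12 + 80*i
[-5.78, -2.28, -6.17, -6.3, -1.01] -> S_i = Random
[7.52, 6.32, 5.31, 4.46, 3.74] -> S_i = 7.52*0.84^i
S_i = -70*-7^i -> [-70, 490, -3430, 24010, -168070]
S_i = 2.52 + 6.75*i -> [2.52, 9.27, 16.02, 22.77, 29.52]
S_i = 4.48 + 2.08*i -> [4.48, 6.56, 8.64, 10.72, 12.8]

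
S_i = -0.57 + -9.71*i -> [-0.57, -10.28, -19.99, -29.7, -39.41]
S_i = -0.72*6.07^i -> [-0.72, -4.37, -26.53, -161.03, -977.43]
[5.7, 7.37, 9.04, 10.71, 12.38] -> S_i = 5.70 + 1.67*i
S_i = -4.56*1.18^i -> [-4.56, -5.38, -6.35, -7.49, -8.84]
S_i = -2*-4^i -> [-2, 8, -32, 128, -512]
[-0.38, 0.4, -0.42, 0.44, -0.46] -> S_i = -0.38*(-1.05)^i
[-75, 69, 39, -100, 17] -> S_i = Random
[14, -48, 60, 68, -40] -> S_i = Random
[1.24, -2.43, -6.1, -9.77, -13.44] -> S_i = 1.24 + -3.67*i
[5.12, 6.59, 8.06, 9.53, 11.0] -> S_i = 5.12 + 1.47*i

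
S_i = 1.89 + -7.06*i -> [1.89, -5.17, -12.23, -19.29, -26.35]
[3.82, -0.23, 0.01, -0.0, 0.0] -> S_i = 3.82*(-0.06)^i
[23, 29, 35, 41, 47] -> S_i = 23 + 6*i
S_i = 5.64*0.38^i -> [5.64, 2.14, 0.81, 0.31, 0.12]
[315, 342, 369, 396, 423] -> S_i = 315 + 27*i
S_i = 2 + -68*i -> [2, -66, -134, -202, -270]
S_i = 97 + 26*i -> [97, 123, 149, 175, 201]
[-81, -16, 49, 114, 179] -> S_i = -81 + 65*i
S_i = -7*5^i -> [-7, -35, -175, -875, -4375]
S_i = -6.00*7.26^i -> [-6.0, -43.56, -316.25, -2295.94, -16668.55]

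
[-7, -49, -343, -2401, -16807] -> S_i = -7*7^i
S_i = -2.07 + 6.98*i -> [-2.07, 4.91, 11.89, 18.87, 25.85]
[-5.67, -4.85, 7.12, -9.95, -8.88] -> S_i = Random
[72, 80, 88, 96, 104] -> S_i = 72 + 8*i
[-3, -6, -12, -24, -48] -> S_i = -3*2^i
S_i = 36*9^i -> [36, 324, 2916, 26244, 236196]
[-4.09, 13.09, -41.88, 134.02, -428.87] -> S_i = -4.09*(-3.20)^i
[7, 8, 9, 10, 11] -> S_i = 7 + 1*i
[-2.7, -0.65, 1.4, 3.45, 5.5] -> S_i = -2.70 + 2.05*i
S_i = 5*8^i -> [5, 40, 320, 2560, 20480]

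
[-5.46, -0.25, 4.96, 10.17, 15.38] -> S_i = -5.46 + 5.21*i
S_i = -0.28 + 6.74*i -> [-0.28, 6.46, 13.2, 19.94, 26.68]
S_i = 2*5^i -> [2, 10, 50, 250, 1250]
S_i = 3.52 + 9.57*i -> [3.52, 13.09, 22.66, 32.23, 41.8]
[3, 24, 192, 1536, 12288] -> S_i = 3*8^i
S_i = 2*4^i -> [2, 8, 32, 128, 512]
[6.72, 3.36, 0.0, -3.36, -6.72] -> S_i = 6.72 + -3.36*i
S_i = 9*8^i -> [9, 72, 576, 4608, 36864]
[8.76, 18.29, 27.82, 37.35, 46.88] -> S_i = 8.76 + 9.53*i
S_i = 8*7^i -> [8, 56, 392, 2744, 19208]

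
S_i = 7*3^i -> [7, 21, 63, 189, 567]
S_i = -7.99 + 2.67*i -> [-7.99, -5.32, -2.65, 0.02, 2.69]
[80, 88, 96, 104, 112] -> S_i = 80 + 8*i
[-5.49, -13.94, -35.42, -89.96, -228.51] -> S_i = -5.49*2.54^i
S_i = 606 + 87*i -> [606, 693, 780, 867, 954]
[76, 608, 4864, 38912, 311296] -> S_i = 76*8^i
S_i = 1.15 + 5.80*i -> [1.15, 6.95, 12.75, 18.55, 24.35]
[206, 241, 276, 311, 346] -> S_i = 206 + 35*i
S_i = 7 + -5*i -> [7, 2, -3, -8, -13]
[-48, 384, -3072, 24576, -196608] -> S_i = -48*-8^i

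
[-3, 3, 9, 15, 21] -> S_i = -3 + 6*i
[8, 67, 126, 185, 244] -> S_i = 8 + 59*i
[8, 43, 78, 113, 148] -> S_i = 8 + 35*i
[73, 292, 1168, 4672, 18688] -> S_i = 73*4^i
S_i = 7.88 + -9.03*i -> [7.88, -1.15, -10.18, -19.21, -28.24]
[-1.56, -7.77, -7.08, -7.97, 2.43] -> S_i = Random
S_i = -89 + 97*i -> [-89, 8, 105, 202, 299]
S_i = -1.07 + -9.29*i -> [-1.07, -10.36, -19.65, -28.94, -38.23]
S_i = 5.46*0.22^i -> [5.46, 1.2, 0.26, 0.06, 0.01]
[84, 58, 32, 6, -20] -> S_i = 84 + -26*i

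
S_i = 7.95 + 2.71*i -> [7.95, 10.66, 13.37, 16.08, 18.79]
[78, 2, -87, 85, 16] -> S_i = Random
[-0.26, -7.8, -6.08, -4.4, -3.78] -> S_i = Random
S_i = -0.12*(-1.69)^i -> [-0.12, 0.2, -0.34, 0.58, -0.98]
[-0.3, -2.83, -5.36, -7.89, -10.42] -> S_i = -0.30 + -2.53*i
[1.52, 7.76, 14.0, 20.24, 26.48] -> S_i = 1.52 + 6.24*i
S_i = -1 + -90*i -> [-1, -91, -181, -271, -361]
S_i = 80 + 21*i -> [80, 101, 122, 143, 164]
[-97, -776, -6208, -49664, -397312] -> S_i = -97*8^i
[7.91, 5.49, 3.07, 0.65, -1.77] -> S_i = 7.91 + -2.42*i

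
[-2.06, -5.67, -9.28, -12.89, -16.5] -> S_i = -2.06 + -3.61*i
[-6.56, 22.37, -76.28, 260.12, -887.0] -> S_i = -6.56*(-3.41)^i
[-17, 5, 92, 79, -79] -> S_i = Random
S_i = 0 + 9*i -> [0, 9, 18, 27, 36]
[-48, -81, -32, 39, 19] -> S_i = Random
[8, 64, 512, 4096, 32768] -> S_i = 8*8^i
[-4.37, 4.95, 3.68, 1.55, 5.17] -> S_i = Random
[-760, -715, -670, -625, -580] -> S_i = -760 + 45*i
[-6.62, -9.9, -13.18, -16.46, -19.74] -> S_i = -6.62 + -3.28*i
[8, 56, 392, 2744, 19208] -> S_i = 8*7^i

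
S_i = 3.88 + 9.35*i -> [3.88, 13.23, 22.58, 31.93, 41.28]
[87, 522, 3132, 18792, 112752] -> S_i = 87*6^i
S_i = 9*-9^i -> [9, -81, 729, -6561, 59049]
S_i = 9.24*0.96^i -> [9.24, 8.87, 8.52, 8.17, 7.85]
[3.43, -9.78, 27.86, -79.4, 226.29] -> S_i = 3.43*(-2.85)^i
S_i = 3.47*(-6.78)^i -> [3.47, -23.53, 159.51, -1081.48, 7332.44]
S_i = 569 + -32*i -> [569, 537, 505, 473, 441]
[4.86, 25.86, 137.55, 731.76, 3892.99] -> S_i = 4.86*5.32^i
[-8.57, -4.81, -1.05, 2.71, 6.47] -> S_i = -8.57 + 3.76*i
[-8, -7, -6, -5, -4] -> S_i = -8 + 1*i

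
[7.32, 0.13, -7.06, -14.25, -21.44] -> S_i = 7.32 + -7.19*i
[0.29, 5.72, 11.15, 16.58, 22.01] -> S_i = 0.29 + 5.43*i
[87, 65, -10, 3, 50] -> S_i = Random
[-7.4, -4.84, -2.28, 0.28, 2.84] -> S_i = -7.40 + 2.56*i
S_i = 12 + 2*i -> [12, 14, 16, 18, 20]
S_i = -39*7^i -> [-39, -273, -1911, -13377, -93639]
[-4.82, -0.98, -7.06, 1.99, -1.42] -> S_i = Random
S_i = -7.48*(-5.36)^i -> [-7.48, 40.09, -214.9, 1151.85, -6173.92]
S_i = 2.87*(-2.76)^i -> [2.87, -7.92, 21.86, -60.34, 166.54]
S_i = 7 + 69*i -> [7, 76, 145, 214, 283]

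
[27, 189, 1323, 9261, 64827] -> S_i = 27*7^i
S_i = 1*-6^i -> [1, -6, 36, -216, 1296]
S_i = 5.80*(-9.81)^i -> [5.8, -56.9, 558.17, -5475.64, 53716.04]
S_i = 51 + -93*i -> [51, -42, -135, -228, -321]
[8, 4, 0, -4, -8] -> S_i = 8 + -4*i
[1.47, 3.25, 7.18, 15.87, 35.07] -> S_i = 1.47*2.21^i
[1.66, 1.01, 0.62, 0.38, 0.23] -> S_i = 1.66*0.61^i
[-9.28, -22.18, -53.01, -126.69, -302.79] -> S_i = -9.28*2.39^i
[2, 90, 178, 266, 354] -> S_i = 2 + 88*i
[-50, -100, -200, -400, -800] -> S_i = -50*2^i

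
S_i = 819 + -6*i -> [819, 813, 807, 801, 795]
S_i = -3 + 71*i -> [-3, 68, 139, 210, 281]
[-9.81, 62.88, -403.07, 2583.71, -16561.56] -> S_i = -9.81*(-6.41)^i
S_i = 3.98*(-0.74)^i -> [3.98, -2.95, 2.18, -1.61, 1.19]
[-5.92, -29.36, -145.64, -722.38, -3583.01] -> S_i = -5.92*4.96^i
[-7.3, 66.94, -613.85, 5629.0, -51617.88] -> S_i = -7.30*(-9.17)^i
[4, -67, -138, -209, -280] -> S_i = 4 + -71*i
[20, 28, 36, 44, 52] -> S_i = 20 + 8*i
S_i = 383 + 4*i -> [383, 387, 391, 395, 399]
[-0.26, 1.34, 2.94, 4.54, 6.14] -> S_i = -0.26 + 1.60*i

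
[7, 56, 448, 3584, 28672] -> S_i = 7*8^i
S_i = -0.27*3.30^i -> [-0.27, -0.89, -2.94, -9.7, -32.02]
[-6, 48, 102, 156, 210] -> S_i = -6 + 54*i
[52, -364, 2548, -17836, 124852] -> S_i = 52*-7^i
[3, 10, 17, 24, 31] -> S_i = 3 + 7*i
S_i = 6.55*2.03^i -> [6.55, 13.3, 26.99, 54.79, 111.23]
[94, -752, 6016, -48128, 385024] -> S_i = 94*-8^i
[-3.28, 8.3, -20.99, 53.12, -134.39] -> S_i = -3.28*(-2.53)^i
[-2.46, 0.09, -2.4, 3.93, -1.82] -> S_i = Random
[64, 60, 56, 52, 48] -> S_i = 64 + -4*i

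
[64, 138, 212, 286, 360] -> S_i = 64 + 74*i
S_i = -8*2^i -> [-8, -16, -32, -64, -128]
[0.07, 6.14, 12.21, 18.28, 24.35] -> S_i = 0.07 + 6.07*i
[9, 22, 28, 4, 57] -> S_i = Random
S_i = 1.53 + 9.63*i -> [1.53, 11.16, 20.79, 30.42, 40.05]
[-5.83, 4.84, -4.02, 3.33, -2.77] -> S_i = -5.83*(-0.83)^i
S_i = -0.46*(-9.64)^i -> [-0.46, 4.43, -42.75, 412.09, -3972.52]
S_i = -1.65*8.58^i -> [-1.65, -14.16, -121.47, -1042.19, -8941.97]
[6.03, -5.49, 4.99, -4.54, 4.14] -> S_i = 6.03*(-0.91)^i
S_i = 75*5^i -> [75, 375, 1875, 9375, 46875]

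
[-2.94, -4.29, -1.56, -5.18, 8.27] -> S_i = Random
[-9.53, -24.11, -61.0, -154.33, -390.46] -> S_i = -9.53*2.53^i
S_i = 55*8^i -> [55, 440, 3520, 28160, 225280]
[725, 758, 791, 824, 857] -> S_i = 725 + 33*i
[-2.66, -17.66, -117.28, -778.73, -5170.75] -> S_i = -2.66*6.64^i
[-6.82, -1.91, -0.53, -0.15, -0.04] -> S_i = -6.82*0.28^i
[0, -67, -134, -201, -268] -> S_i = 0 + -67*i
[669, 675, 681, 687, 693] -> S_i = 669 + 6*i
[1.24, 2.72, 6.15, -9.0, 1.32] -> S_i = Random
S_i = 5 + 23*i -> [5, 28, 51, 74, 97]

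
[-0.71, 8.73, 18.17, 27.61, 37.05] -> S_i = -0.71 + 9.44*i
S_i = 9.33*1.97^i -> [9.33, 18.38, 36.21, 71.33, 140.52]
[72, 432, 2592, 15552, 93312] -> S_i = 72*6^i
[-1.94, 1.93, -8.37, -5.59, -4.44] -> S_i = Random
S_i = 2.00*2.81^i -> [2.0, 5.62, 15.79, 44.38, 124.7]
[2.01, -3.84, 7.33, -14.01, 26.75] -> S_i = 2.01*(-1.91)^i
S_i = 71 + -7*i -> [71, 64, 57, 50, 43]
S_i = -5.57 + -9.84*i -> [-5.57, -15.41, -25.25, -35.09, -44.93]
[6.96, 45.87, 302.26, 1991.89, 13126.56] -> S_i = 6.96*6.59^i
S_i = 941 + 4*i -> [941, 945, 949, 953, 957]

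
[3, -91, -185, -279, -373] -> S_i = 3 + -94*i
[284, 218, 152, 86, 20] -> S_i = 284 + -66*i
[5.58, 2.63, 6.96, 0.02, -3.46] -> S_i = Random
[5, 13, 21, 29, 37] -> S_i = 5 + 8*i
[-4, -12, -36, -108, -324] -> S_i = -4*3^i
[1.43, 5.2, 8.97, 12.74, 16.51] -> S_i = 1.43 + 3.77*i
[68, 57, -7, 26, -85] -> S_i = Random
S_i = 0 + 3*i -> [0, 3, 6, 9, 12]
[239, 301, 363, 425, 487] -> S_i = 239 + 62*i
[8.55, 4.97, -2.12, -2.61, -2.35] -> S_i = Random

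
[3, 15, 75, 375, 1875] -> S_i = 3*5^i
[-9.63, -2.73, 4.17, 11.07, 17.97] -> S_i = -9.63 + 6.90*i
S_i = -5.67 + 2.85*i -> [-5.67, -2.82, 0.03, 2.88, 5.73]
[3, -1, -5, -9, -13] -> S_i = 3 + -4*i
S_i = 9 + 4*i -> [9, 13, 17, 21, 25]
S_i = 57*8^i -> [57, 456, 3648, 29184, 233472]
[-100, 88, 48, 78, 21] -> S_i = Random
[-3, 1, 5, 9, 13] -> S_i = -3 + 4*i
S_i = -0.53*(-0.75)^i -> [-0.53, 0.4, -0.3, 0.22, -0.17]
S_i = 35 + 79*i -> [35, 114, 193, 272, 351]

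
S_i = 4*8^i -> [4, 32, 256, 2048, 16384]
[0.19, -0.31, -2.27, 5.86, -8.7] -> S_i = Random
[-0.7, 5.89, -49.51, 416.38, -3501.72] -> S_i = -0.70*(-8.41)^i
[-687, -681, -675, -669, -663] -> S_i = -687 + 6*i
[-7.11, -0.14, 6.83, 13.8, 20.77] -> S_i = -7.11 + 6.97*i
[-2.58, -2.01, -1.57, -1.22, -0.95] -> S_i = -2.58*0.78^i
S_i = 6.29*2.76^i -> [6.29, 17.36, 47.91, 132.24, 365.0]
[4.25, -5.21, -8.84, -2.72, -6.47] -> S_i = Random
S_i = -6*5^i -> [-6, -30, -150, -750, -3750]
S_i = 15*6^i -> [15, 90, 540, 3240, 19440]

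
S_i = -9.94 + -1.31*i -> [-9.94, -11.25, -12.56, -13.87, -15.18]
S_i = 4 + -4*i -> [4, 0, -4, -8, -12]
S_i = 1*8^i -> [1, 8, 64, 512, 4096]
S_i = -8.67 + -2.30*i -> [-8.67, -10.97, -13.27, -15.57, -17.87]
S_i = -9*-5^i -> [-9, 45, -225, 1125, -5625]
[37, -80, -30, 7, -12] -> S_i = Random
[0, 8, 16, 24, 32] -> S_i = 0 + 8*i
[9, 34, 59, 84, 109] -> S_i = 9 + 25*i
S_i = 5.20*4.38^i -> [5.2, 22.78, 99.76, 436.94, 1913.81]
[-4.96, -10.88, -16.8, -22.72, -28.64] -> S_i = -4.96 + -5.92*i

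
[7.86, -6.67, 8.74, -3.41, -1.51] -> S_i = Random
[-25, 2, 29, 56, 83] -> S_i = -25 + 27*i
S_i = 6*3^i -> [6, 18, 54, 162, 486]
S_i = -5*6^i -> [-5, -30, -180, -1080, -6480]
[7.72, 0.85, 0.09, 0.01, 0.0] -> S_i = 7.72*0.11^i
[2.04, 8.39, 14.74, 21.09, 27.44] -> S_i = 2.04 + 6.35*i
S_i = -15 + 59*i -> [-15, 44, 103, 162, 221]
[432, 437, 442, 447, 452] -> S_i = 432 + 5*i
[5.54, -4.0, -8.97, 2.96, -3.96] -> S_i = Random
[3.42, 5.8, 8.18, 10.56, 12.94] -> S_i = 3.42 + 2.38*i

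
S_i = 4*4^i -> [4, 16, 64, 256, 1024]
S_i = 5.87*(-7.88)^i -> [5.87, -46.26, 364.49, -2872.21, 22633.04]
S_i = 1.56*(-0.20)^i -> [1.56, -0.31, 0.06, -0.01, 0.0]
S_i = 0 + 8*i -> [0, 8, 16, 24, 32]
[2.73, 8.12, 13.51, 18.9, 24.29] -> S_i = 2.73 + 5.39*i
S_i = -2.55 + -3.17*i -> [-2.55, -5.72, -8.89, -12.06, -15.23]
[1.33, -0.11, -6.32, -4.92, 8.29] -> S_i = Random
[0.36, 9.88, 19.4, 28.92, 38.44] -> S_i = 0.36 + 9.52*i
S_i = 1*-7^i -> [1, -7, 49, -343, 2401]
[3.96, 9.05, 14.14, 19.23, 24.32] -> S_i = 3.96 + 5.09*i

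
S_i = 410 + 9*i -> [410, 419, 428, 437, 446]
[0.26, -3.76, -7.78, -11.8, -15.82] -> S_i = 0.26 + -4.02*i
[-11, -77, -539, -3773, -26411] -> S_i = -11*7^i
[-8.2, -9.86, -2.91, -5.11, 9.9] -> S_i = Random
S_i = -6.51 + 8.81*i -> [-6.51, 2.3, 11.11, 19.92, 28.73]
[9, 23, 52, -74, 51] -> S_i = Random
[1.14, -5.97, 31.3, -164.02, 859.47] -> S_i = 1.14*(-5.24)^i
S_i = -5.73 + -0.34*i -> [-5.73, -6.07, -6.41, -6.75, -7.09]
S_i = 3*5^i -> [3, 15, 75, 375, 1875]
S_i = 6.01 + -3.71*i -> [6.01, 2.3, -1.41, -5.12, -8.83]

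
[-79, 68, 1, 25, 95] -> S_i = Random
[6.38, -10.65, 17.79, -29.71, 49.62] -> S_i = 6.38*(-1.67)^i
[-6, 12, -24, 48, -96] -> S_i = -6*-2^i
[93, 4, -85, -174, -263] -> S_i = 93 + -89*i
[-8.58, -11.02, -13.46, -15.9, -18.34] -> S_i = -8.58 + -2.44*i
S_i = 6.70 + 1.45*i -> [6.7, 8.15, 9.6, 11.05, 12.5]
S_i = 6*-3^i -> [6, -18, 54, -162, 486]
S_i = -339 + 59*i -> [-339, -280, -221, -162, -103]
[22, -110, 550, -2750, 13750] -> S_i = 22*-5^i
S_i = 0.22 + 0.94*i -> [0.22, 1.16, 2.1, 3.04, 3.98]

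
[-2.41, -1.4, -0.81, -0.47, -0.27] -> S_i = -2.41*0.58^i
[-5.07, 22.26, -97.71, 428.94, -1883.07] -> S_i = -5.07*(-4.39)^i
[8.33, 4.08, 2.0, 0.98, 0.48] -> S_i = 8.33*0.49^i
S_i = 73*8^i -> [73, 584, 4672, 37376, 299008]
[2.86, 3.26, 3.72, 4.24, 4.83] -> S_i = 2.86*1.14^i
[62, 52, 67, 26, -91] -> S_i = Random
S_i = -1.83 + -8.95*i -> [-1.83, -10.78, -19.73, -28.68, -37.63]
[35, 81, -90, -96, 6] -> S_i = Random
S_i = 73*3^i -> [73, 219, 657, 1971, 5913]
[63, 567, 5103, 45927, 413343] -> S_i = 63*9^i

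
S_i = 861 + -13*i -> [861, 848, 835, 822, 809]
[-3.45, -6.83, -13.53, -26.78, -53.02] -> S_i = -3.45*1.98^i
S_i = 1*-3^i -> [1, -3, 9, -27, 81]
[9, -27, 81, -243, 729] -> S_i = 9*-3^i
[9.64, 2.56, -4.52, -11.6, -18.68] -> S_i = 9.64 + -7.08*i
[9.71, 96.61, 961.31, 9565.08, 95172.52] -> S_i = 9.71*9.95^i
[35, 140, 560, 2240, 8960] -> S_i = 35*4^i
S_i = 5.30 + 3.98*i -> [5.3, 9.28, 13.26, 17.24, 21.22]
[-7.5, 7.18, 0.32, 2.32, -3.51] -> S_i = Random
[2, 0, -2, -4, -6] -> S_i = 2 + -2*i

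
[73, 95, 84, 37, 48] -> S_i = Random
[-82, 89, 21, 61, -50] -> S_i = Random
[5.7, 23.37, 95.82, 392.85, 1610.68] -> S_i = 5.70*4.10^i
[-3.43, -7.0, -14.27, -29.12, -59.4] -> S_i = -3.43*2.04^i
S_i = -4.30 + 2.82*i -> [-4.3, -1.48, 1.34, 4.16, 6.98]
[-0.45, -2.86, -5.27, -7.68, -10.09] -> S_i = -0.45 + -2.41*i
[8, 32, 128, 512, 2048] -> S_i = 8*4^i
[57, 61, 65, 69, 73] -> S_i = 57 + 4*i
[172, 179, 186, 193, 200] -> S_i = 172 + 7*i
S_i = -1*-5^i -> [-1, 5, -25, 125, -625]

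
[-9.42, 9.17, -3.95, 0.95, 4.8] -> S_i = Random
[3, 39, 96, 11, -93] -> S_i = Random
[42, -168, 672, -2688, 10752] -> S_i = 42*-4^i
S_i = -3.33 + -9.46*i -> [-3.33, -12.79, -22.25, -31.71, -41.17]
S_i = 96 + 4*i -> [96, 100, 104, 108, 112]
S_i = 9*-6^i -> [9, -54, 324, -1944, 11664]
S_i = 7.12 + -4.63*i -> [7.12, 2.49, -2.14, -6.77, -11.4]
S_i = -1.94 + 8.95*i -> [-1.94, 7.01, 15.96, 24.91, 33.86]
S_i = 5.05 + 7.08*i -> [5.05, 12.13, 19.21, 26.29, 33.37]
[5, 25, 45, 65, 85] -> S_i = 5 + 20*i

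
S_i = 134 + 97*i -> [134, 231, 328, 425, 522]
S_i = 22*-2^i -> [22, -44, 88, -176, 352]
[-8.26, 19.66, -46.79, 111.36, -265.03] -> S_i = -8.26*(-2.38)^i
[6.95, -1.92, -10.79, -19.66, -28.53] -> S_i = 6.95 + -8.87*i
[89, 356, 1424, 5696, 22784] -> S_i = 89*4^i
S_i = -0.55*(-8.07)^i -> [-0.55, 4.44, -35.82, 289.06, -2332.69]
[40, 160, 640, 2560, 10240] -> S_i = 40*4^i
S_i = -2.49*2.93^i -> [-2.49, -7.3, -21.38, -62.63, -183.51]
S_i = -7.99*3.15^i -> [-7.99, -25.17, -79.28, -249.73, -786.66]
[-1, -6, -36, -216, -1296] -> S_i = -1*6^i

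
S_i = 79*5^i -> [79, 395, 1975, 9875, 49375]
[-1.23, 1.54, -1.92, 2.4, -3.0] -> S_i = -1.23*(-1.25)^i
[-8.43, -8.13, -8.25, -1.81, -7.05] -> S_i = Random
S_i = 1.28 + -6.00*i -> [1.28, -4.72, -10.72, -16.72, -22.72]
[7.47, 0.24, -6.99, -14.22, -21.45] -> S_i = 7.47 + -7.23*i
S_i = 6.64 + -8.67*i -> [6.64, -2.03, -10.7, -19.37, -28.04]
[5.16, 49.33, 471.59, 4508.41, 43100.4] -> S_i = 5.16*9.56^i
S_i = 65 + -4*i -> [65, 61, 57, 53, 49]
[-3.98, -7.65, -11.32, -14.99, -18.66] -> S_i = -3.98 + -3.67*i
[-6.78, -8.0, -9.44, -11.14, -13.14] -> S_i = -6.78*1.18^i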